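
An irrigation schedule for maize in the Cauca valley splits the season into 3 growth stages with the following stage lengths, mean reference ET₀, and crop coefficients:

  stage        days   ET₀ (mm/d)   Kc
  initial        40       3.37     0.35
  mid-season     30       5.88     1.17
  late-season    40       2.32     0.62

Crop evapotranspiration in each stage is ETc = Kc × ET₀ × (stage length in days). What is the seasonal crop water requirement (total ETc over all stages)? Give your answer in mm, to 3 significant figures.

311 mm

initial: 0.35 × 3.37 × 40 = 47.18 mm
mid-season: 1.17 × 5.88 × 30 = 206.39 mm
late-season: 0.62 × 2.32 × 40 = 57.54 mm
Seasonal total = 311.11 mm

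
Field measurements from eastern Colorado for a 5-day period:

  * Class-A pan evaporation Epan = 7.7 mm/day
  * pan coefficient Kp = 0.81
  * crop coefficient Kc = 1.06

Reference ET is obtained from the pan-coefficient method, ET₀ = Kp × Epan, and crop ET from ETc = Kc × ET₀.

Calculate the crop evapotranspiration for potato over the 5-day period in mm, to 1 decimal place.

ET₀ = 0.81 × 7.7 = 6.2370 mm/d
ETc = Kc × ET₀ = 1.06 × 6.2370 = 6.6112 mm/d
Over 5 days: 6.6112 × 5 = 33.056 mm

33.1 mm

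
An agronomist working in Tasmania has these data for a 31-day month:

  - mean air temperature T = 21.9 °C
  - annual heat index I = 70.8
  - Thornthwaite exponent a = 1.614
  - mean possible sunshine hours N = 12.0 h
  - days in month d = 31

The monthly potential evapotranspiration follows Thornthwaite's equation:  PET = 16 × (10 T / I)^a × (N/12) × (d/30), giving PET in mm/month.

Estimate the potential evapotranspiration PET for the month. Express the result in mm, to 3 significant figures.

10T/I = 10 × 21.9 / 70.8 = 3.0932
(10T/I)^a = 3.0932^1.614 = 6.1875
Uncorrected PET = 16 × 6.1875 = 99.000 mm
Correction = (N/12)(d/30) = (12.0/12)(31/30) = 1.0333
PET = 99.000 × 1.0333 = 102.297 mm/month

102 mm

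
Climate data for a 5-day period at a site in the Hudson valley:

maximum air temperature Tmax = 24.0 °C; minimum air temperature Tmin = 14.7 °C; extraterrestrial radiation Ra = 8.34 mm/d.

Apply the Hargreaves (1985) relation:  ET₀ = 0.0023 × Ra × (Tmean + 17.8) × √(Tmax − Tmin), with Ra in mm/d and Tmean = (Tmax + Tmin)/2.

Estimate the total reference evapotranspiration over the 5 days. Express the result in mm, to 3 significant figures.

10.9 mm

Tmean = (24.0 + 14.7)/2 = 19.35 °C
ET₀ = 0.0023 × 8.34 × (19.35 + 17.8) × √9.3 = 0.0023 × 8.34 × 37.15 × 3.0496 = 2.1732 mm/d
Over 5 days: 2.1732 × 5 = 10.866 mm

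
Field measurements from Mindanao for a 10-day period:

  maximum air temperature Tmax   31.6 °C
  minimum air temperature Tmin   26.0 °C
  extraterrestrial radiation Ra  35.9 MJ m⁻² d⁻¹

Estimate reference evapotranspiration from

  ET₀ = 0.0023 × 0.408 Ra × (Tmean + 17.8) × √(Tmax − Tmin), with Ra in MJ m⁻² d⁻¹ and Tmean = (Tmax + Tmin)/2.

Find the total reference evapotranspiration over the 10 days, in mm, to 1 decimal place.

37.2 mm

Tmean = (31.6 + 26.0)/2 = 28.80 °C
0.408 Ra = 0.408 × 35.9 = 14.6472 mm/d equivalent
ET₀ = 0.0023 × 14.6472 × (28.80 + 17.8) × √5.6 = 0.0023 × 14.6472 × 46.60 × 2.3664 = 3.7150 mm/d
Over 10 days: 3.7150 × 10 = 37.150 mm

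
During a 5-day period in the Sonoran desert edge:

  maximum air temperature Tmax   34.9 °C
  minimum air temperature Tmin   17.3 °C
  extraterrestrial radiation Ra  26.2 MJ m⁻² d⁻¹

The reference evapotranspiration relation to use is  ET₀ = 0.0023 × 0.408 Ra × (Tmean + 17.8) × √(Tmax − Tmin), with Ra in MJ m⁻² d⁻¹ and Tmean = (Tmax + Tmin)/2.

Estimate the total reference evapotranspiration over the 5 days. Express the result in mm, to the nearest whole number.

23 mm

Tmean = (34.9 + 17.3)/2 = 26.10 °C
0.408 Ra = 0.408 × 26.2 = 10.6896 mm/d equivalent
ET₀ = 0.0023 × 10.6896 × (26.10 + 17.8) × √17.6 = 0.0023 × 10.6896 × 43.90 × 4.1952 = 4.5280 mm/d
Over 5 days: 4.5280 × 5 = 22.640 mm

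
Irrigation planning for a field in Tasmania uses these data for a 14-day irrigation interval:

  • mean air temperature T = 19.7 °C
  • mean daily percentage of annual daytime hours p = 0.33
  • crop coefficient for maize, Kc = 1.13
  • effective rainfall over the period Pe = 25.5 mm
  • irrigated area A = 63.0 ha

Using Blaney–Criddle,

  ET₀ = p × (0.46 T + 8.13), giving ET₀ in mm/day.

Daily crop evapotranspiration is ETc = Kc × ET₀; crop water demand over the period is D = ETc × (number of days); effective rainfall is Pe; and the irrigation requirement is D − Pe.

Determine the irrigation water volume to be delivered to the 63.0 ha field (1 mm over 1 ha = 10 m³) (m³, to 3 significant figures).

ET₀ = 0.33 × (0.46 × 19.7 + 8.13) = 0.33 × 17.192 = 5.6734 mm/d
ETc = Kc × ET₀ = 1.13 × 5.6734 = 6.4109 mm/d
Crop demand D = ETc × 14 d = 6.4109 × 14 = 89.753 mm
D − Pe = 89.753 − 25.5 = 64.253 mm
Volume = 64.253 mm × 63.0 ha × 10 = 40479.4 m³

40500 m³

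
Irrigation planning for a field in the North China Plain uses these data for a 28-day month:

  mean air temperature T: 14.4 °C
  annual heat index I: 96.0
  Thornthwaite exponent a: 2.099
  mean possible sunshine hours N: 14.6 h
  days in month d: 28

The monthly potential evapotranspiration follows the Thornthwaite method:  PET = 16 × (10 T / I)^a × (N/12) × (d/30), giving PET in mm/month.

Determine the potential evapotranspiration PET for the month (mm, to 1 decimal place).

10T/I = 10 × 14.4 / 96.0 = 1.5000
(10T/I)^a = 1.5000^2.099 = 2.3422
Uncorrected PET = 16 × 2.3422 = 37.475 mm
Correction = (N/12)(d/30) = (14.6/12)(28/30) = 1.1356
PET = 37.475 × 1.1356 = 42.557 mm/month

42.6 mm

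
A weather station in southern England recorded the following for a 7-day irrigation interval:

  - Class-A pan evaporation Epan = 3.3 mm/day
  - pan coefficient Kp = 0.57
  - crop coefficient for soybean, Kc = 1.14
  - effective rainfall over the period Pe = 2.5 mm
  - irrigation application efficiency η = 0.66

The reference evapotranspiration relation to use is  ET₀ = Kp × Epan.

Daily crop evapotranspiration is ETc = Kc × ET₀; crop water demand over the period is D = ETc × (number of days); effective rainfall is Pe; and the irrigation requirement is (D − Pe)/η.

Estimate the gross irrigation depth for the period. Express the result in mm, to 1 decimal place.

19.0 mm

ET₀ = 0.57 × 3.3 = 1.8810 mm/d
ETc = Kc × ET₀ = 1.14 × 1.8810 = 2.1443 mm/d
Crop demand D = ETc × 7 d = 2.1443 × 7 = 15.010 mm
D − Pe = 15.010 − 2.5 = 12.510 mm
Gross irrigation = 12.510 / 0.66 = 18.955 mm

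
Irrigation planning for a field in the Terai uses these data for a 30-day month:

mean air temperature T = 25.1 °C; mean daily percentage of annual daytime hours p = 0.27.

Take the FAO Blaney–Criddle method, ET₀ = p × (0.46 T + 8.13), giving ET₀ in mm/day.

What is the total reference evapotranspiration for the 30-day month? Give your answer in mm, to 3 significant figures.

159 mm

ET₀ = 0.27 × (0.46 × 25.1 + 8.13) = 0.27 × 19.676 = 5.3125 mm/d
Monthly total = 5.3125 × 30 = 159.375 mm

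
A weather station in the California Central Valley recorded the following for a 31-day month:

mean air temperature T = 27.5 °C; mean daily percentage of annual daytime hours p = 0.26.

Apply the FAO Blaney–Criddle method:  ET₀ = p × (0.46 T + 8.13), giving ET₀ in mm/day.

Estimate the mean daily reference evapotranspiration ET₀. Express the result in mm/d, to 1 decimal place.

ET₀ = 0.26 × (0.46 × 27.5 + 8.13) = 0.26 × 20.780 = 5.4028 mm/d

5.4 mm/d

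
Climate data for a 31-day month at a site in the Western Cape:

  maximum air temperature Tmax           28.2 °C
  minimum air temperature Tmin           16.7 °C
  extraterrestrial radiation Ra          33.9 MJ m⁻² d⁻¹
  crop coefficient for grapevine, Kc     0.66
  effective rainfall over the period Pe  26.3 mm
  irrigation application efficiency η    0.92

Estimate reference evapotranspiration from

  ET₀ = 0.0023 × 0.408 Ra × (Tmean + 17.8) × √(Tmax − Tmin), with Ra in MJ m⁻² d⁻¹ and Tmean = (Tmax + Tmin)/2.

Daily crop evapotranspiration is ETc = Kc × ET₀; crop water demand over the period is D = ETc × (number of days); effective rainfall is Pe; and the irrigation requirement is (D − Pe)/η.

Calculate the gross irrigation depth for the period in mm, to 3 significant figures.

Tmean = (28.2 + 16.7)/2 = 22.45 °C
0.408 Ra = 0.408 × 33.9 = 13.8312 mm/d equivalent
ET₀ = 0.0023 × 13.8312 × (22.45 + 17.8) × √11.5 = 0.0023 × 13.8312 × 40.25 × 3.3912 = 4.3422 mm/d
ETc = Kc × ET₀ = 0.66 × 4.3422 = 2.8659 mm/d
Crop demand D = ETc × 31 d = 2.8659 × 31 = 88.843 mm
D − Pe = 88.843 − 26.3 = 62.543 mm
Gross irrigation = 62.543 / 0.92 = 67.982 mm

68.0 mm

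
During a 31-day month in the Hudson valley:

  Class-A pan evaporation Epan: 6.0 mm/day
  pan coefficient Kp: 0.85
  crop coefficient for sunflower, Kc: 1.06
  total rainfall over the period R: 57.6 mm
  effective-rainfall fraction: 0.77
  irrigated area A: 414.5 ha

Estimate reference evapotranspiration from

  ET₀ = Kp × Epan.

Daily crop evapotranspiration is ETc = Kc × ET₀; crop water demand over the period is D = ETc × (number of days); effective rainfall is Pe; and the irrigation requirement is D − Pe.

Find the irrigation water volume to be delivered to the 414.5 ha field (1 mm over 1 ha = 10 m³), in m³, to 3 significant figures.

ET₀ = 0.85 × 6.0 = 5.1000 mm/d
ETc = Kc × ET₀ = 1.06 × 5.1000 = 5.4060 mm/d
Crop demand D = ETc × 31 d = 5.4060 × 31 = 167.586 mm
Pe = 0.77 × 57.6 = 44.352 mm
D − Pe = 167.586 − 44.352 = 123.234 mm
Volume = 123.234 mm × 414.5 ha × 10 = 510804.9 m³

511000 m³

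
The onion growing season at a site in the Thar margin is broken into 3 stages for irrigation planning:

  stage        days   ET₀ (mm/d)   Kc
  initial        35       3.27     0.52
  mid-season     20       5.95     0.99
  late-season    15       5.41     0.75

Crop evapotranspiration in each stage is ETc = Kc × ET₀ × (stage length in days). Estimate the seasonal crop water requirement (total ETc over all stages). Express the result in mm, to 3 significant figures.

238 mm

initial: 0.52 × 3.27 × 35 = 59.51 mm
mid-season: 0.99 × 5.95 × 20 = 117.81 mm
late-season: 0.75 × 5.41 × 15 = 60.86 mm
Seasonal total = 238.18 mm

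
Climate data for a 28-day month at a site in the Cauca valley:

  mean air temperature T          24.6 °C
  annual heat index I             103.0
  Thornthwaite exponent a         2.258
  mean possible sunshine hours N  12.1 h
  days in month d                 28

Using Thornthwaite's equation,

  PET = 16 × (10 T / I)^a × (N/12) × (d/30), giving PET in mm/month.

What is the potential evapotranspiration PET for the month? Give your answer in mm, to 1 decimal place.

107.5 mm

10T/I = 10 × 24.6 / 103.0 = 2.3883
(10T/I)^a = 2.3883^2.258 = 7.1404
Uncorrected PET = 16 × 7.1404 = 114.246 mm
Correction = (N/12)(d/30) = (12.1/12)(28/30) = 0.9411
PET = 114.246 × 0.9411 = 107.517 mm/month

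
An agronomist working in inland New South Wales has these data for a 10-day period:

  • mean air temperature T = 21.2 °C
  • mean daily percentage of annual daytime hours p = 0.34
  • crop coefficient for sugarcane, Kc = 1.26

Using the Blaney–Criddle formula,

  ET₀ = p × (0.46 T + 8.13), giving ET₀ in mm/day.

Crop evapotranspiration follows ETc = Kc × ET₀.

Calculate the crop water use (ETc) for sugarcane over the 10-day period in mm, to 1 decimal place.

76.6 mm

ET₀ = 0.34 × (0.46 × 21.2 + 8.13) = 0.34 × 17.882 = 6.0799 mm/d
ETc = Kc × ET₀ = 1.26 × 6.0799 = 7.6607 mm/d
Over 10 days: 7.6607 × 10 = 76.607 mm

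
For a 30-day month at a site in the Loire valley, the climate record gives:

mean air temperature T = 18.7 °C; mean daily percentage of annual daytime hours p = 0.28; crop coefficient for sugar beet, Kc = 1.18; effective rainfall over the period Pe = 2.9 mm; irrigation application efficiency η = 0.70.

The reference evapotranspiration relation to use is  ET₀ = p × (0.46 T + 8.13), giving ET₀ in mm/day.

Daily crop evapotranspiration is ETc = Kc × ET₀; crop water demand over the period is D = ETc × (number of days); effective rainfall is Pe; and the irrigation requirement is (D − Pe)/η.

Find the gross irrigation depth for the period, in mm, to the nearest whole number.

233 mm

ET₀ = 0.28 × (0.46 × 18.7 + 8.13) = 0.28 × 16.732 = 4.6850 mm/d
ETc = Kc × ET₀ = 1.18 × 4.6850 = 5.5283 mm/d
Crop demand D = ETc × 30 d = 5.5283 × 30 = 165.849 mm
D − Pe = 165.849 − 2.9 = 162.949 mm
Gross irrigation = 162.949 / 0.70 = 232.784 mm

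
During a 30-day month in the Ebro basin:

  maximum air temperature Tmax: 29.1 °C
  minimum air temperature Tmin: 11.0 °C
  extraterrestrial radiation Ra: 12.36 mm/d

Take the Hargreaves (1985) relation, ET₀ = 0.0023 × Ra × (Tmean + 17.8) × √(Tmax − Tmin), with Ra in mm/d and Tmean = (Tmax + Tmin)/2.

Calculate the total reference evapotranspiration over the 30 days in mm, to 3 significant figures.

Tmean = (29.1 + 11.0)/2 = 20.05 °C
ET₀ = 0.0023 × 12.36 × (20.05 + 17.8) × √18.1 = 0.0023 × 12.36 × 37.85 × 4.2544 = 4.5777 mm/d
Over 30 days: 4.5777 × 30 = 137.331 mm

137 mm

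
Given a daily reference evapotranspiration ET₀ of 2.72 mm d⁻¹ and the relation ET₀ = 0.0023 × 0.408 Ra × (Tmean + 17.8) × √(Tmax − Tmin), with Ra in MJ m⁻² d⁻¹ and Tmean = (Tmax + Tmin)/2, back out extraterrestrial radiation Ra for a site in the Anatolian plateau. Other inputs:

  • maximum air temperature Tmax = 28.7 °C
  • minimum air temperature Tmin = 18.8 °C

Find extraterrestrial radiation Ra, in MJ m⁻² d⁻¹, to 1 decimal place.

22.2 MJ m⁻² d⁻¹

Tmean = (28.7+18.8)/2 = 23.75 °C; ΔT = 9.9
Ra = ET₀ / [0.0023 × 0.408 × (Tmean+17.8) × √ΔT]
   = 2.72 / (0.0023 × 0.408 × 41.55 × 3.1464) = 22.172 MJ m⁻² d⁻¹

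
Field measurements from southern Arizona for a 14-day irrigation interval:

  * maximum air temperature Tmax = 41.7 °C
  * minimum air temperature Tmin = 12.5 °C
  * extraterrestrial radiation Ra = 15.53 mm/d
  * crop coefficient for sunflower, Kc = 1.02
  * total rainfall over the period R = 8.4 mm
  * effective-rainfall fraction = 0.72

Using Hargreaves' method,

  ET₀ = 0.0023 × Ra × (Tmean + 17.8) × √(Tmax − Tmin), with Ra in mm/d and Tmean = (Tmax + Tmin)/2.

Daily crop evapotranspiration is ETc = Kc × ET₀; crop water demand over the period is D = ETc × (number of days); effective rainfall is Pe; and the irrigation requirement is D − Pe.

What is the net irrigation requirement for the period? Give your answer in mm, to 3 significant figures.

118 mm

Tmean = (41.7 + 12.5)/2 = 27.10 °C
ET₀ = 0.0023 × 15.53 × (27.10 + 17.8) × √29.2 = 0.0023 × 15.53 × 44.90 × 5.4037 = 8.6664 mm/d
ETc = Kc × ET₀ = 1.02 × 8.6664 = 8.8397 mm/d
Crop demand D = ETc × 14 d = 8.8397 × 14 = 123.756 mm
Pe = 0.72 × 8.4 = 6.048 mm
D − Pe = 123.756 − 6.048 = 117.708 mm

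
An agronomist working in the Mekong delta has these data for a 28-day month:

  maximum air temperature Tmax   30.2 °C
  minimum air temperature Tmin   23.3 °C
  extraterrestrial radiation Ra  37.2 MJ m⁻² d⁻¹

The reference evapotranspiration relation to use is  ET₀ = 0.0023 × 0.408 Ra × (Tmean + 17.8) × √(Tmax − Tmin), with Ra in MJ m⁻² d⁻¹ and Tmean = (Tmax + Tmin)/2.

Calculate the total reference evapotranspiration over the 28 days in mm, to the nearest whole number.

114 mm

Tmean = (30.2 + 23.3)/2 = 26.75 °C
0.408 Ra = 0.408 × 37.2 = 15.1776 mm/d equivalent
ET₀ = 0.0023 × 15.1776 × (26.75 + 17.8) × √6.9 = 0.0023 × 15.1776 × 44.55 × 2.6268 = 4.0851 mm/d
Over 28 days: 4.0851 × 28 = 114.383 mm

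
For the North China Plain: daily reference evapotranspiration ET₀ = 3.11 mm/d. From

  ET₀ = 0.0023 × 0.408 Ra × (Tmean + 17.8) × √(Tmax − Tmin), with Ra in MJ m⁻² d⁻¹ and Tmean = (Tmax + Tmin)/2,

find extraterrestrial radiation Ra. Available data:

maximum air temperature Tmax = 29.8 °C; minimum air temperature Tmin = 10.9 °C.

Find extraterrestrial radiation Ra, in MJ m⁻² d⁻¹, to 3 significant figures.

20.0 MJ m⁻² d⁻¹

Tmean = (29.8+10.9)/2 = 20.35 °C; ΔT = 18.9
Ra = ET₀ / [0.0023 × 0.408 × (Tmean+17.8) × √ΔT]
   = 3.11 / (0.0023 × 0.408 × 38.15 × 4.3474) = 19.982 MJ m⁻² d⁻¹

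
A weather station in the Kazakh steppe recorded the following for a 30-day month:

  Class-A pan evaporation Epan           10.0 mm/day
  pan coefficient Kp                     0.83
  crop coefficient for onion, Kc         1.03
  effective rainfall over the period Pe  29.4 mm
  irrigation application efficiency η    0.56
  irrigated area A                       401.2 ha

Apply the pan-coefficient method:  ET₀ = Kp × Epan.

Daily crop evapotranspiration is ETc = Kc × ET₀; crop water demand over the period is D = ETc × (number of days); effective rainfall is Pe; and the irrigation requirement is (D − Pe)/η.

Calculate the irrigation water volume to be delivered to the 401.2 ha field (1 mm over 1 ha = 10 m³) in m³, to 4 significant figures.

ET₀ = 0.83 × 10.0 = 8.3000 mm/d
ETc = Kc × ET₀ = 1.03 × 8.3000 = 8.5490 mm/d
Crop demand D = ETc × 30 d = 8.5490 × 30 = 256.470 mm
D − Pe = 256.470 − 29.4 = 227.070 mm
Gross irrigation = 227.070 / 0.56 = 405.482 mm
Volume = 405.482 mm × 401.2 ha × 10 = 1626793.8 m³

1627000 m³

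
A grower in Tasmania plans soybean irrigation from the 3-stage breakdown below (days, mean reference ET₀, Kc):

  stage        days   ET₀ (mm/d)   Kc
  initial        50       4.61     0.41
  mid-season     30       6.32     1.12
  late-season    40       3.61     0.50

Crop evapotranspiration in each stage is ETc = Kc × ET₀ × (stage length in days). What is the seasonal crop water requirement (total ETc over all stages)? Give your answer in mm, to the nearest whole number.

initial: 0.41 × 4.61 × 50 = 94.51 mm
mid-season: 1.12 × 6.32 × 30 = 212.35 mm
late-season: 0.50 × 3.61 × 40 = 72.20 mm
Seasonal total = 379.06 mm

379 mm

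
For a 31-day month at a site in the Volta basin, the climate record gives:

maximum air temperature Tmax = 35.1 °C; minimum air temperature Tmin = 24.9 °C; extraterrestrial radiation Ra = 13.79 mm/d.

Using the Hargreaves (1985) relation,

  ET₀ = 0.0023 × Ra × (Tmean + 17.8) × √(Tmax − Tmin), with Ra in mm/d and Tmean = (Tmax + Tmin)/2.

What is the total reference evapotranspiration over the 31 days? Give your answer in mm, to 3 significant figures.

Tmean = (35.1 + 24.9)/2 = 30.00 °C
ET₀ = 0.0023 × 13.79 × (30.00 + 17.8) × √10.2 = 0.0023 × 13.79 × 47.80 × 3.1937 = 4.8419 mm/d
Over 31 days: 4.8419 × 31 = 150.099 mm

150 mm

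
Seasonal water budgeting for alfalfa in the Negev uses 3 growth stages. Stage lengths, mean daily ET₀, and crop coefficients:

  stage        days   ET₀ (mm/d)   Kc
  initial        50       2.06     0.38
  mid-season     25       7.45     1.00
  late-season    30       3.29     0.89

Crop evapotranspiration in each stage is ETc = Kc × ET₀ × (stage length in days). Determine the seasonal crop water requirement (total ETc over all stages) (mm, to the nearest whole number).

313 mm

initial: 0.38 × 2.06 × 50 = 39.14 mm
mid-season: 1.00 × 7.45 × 25 = 186.25 mm
late-season: 0.89 × 3.29 × 30 = 87.84 mm
Seasonal total = 313.23 mm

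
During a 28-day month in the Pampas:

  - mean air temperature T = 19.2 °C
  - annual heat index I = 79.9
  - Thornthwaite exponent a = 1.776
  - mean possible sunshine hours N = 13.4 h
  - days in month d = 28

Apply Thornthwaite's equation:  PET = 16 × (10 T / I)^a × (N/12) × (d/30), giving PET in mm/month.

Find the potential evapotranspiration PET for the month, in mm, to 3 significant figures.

79.1 mm

10T/I = 10 × 19.2 / 79.9 = 2.4030
(10T/I)^a = 2.4030^1.776 = 4.7448
Uncorrected PET = 16 × 4.7448 = 75.917 mm
Correction = (N/12)(d/30) = (13.4/12)(28/30) = 1.0422
PET = 75.917 × 1.0422 = 79.121 mm/month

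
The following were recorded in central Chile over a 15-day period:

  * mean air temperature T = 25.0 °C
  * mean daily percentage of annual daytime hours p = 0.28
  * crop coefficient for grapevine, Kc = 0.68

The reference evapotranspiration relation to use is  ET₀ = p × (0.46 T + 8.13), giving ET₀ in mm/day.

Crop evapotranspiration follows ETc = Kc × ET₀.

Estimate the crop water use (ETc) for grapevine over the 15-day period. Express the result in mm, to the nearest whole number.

56 mm

ET₀ = 0.28 × (0.46 × 25.0 + 8.13) = 0.28 × 19.630 = 5.4964 mm/d
ETc = Kc × ET₀ = 0.68 × 5.4964 = 3.7376 mm/d
Over 15 days: 3.7376 × 15 = 56.064 mm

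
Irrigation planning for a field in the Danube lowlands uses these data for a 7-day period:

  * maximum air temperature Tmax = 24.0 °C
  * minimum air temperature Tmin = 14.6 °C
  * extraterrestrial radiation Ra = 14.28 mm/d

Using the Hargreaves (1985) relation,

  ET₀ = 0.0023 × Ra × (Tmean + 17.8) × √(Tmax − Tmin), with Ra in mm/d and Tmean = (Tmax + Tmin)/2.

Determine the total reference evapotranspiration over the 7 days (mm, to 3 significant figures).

Tmean = (24.0 + 14.6)/2 = 19.30 °C
ET₀ = 0.0023 × 14.28 × (19.30 + 17.8) × √9.4 = 0.0023 × 14.28 × 37.10 × 3.0659 = 3.7358 mm/d
Over 7 days: 3.7358 × 7 = 26.151 mm

26.2 mm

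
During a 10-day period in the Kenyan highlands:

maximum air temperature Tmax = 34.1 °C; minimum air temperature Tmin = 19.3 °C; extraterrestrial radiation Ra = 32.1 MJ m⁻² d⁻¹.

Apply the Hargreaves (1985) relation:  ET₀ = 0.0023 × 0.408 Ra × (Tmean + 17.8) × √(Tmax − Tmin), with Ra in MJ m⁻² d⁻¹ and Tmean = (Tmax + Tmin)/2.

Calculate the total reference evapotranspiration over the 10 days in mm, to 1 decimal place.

Tmean = (34.1 + 19.3)/2 = 26.70 °C
0.408 Ra = 0.408 × 32.1 = 13.0968 mm/d equivalent
ET₀ = 0.0023 × 13.0968 × (26.70 + 17.8) × √14.8 = 0.0023 × 13.0968 × 44.50 × 3.8471 = 5.1569 mm/d
Over 10 days: 5.1569 × 10 = 51.569 mm

51.6 mm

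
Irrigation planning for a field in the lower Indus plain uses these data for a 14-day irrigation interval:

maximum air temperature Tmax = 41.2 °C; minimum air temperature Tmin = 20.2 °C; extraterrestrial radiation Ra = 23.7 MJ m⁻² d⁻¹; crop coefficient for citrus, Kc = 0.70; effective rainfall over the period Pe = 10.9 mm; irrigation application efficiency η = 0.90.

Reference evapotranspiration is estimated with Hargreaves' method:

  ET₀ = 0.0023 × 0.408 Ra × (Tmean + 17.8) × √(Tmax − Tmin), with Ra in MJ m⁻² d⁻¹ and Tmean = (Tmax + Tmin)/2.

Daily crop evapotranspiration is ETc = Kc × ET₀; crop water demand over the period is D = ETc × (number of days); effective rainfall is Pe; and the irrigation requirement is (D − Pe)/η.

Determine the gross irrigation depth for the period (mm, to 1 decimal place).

41.7 mm

Tmean = (41.2 + 20.2)/2 = 30.70 °C
0.408 Ra = 0.408 × 23.7 = 9.6696 mm/d equivalent
ET₀ = 0.0023 × 9.6696 × (30.70 + 17.8) × √21.0 = 0.0023 × 9.6696 × 48.50 × 4.5826 = 4.9430 mm/d
ETc = Kc × ET₀ = 0.70 × 4.9430 = 3.4601 mm/d
Crop demand D = ETc × 14 d = 3.4601 × 14 = 48.441 mm
D − Pe = 48.441 − 10.9 = 37.541 mm
Gross irrigation = 37.541 / 0.90 = 41.712 mm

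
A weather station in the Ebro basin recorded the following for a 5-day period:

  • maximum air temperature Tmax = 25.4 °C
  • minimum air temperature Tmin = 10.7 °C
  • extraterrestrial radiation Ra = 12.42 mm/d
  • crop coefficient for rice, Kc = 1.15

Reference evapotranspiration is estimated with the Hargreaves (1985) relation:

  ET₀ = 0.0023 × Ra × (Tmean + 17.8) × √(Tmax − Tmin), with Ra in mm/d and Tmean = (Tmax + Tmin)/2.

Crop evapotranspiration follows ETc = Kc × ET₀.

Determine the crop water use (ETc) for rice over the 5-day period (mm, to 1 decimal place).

22.6 mm

Tmean = (25.4 + 10.7)/2 = 18.05 °C
ET₀ = 0.0023 × 12.42 × (18.05 + 17.8) × √14.7 = 0.0023 × 12.42 × 35.85 × 3.8341 = 3.9265 mm/d
ETc = Kc × ET₀ = 1.15 × 3.9265 = 4.5155 mm/d
Over 5 days: 4.5155 × 5 = 22.578 mm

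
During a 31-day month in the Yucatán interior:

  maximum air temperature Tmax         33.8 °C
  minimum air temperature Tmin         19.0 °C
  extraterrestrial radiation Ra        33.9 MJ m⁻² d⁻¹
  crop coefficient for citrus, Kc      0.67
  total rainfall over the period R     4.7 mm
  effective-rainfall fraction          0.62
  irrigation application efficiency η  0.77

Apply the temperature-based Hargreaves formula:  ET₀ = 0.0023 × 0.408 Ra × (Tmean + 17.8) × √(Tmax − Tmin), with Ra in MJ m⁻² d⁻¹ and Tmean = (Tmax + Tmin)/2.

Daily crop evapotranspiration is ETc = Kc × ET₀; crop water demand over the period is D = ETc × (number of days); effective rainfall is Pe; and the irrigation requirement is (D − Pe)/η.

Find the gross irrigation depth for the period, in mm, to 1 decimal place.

142.1 mm

Tmean = (33.8 + 19.0)/2 = 26.40 °C
0.408 Ra = 0.408 × 33.9 = 13.8312 mm/d equivalent
ET₀ = 0.0023 × 13.8312 × (26.40 + 17.8) × √14.8 = 0.0023 × 13.8312 × 44.20 × 3.8471 = 5.4093 mm/d
ETc = Kc × ET₀ = 0.67 × 5.4093 = 3.6242 mm/d
Crop demand D = ETc × 31 d = 3.6242 × 31 = 112.350 mm
Pe = 0.62 × 4.7 = 2.914 mm
D − Pe = 112.350 − 2.914 = 109.436 mm
Gross irrigation = 109.436 / 0.77 = 142.125 mm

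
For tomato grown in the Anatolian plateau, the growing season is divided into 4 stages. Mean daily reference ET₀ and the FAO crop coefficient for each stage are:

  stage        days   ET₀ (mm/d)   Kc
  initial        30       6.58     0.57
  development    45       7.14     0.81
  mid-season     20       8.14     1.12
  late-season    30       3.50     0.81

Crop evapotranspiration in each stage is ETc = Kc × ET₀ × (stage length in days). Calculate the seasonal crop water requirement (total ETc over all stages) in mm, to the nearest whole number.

initial: 0.57 × 6.58 × 30 = 112.52 mm
development: 0.81 × 7.14 × 45 = 260.25 mm
mid-season: 1.12 × 8.14 × 20 = 182.34 mm
late-season: 0.81 × 3.50 × 30 = 85.05 mm
Seasonal total = 640.16 mm

640 mm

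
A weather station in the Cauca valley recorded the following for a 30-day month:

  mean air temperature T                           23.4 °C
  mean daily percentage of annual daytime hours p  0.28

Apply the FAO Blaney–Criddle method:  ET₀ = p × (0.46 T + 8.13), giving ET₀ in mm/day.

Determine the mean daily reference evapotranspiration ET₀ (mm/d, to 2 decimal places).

ET₀ = 0.28 × (0.46 × 23.4 + 8.13) = 0.28 × 18.894 = 5.2903 mm/d

5.29 mm/d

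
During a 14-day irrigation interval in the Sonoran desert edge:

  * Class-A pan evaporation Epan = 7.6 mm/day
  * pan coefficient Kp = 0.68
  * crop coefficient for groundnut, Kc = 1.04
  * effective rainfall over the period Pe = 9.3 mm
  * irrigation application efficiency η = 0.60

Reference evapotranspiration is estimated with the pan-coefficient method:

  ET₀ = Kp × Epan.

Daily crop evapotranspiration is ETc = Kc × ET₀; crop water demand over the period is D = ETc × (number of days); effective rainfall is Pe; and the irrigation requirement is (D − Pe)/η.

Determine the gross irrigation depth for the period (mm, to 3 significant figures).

110 mm

ET₀ = 0.68 × 7.6 = 5.1680 mm/d
ETc = Kc × ET₀ = 1.04 × 5.1680 = 5.3747 mm/d
Crop demand D = ETc × 14 d = 5.3747 × 14 = 75.246 mm
D − Pe = 75.246 − 9.3 = 65.946 mm
Gross irrigation = 65.946 / 0.60 = 109.910 mm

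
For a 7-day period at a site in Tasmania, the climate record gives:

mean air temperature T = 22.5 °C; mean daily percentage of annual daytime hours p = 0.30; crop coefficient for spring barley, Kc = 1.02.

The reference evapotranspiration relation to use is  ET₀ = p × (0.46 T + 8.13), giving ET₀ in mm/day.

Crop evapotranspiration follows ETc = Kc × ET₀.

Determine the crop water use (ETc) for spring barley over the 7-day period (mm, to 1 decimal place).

ET₀ = 0.30 × (0.46 × 22.5 + 8.13) = 0.30 × 18.480 = 5.5440 mm/d
ETc = Kc × ET₀ = 1.02 × 5.5440 = 5.6549 mm/d
Over 7 days: 5.6549 × 7 = 39.584 mm

39.6 mm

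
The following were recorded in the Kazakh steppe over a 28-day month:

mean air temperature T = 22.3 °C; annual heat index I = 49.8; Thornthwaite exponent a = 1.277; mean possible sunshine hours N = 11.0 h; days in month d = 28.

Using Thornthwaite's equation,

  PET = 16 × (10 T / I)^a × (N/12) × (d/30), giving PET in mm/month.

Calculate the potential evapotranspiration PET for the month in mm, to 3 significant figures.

10T/I = 10 × 22.3 / 49.8 = 4.4779
(10T/I)^a = 4.4779^1.277 = 6.7830
Uncorrected PET = 16 × 6.7830 = 108.528 mm
Correction = (N/12)(d/30) = (11.0/12)(28/30) = 0.8556
PET = 108.528 × 0.8556 = 92.857 mm/month

92.9 mm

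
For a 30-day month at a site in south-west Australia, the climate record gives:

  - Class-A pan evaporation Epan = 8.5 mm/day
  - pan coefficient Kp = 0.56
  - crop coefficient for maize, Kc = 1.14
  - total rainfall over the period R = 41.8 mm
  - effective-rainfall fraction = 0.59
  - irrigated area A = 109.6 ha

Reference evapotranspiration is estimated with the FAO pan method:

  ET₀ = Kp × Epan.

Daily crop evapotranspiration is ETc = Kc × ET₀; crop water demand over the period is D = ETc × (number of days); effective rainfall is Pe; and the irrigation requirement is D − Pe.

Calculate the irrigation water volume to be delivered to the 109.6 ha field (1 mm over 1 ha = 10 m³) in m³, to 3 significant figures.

151000 m³

ET₀ = 0.56 × 8.5 = 4.7600 mm/d
ETc = Kc × ET₀ = 1.14 × 4.7600 = 5.4264 mm/d
Crop demand D = ETc × 30 d = 5.4264 × 30 = 162.792 mm
Pe = 0.59 × 41.8 = 24.662 mm
D − Pe = 162.792 − 24.662 = 138.130 mm
Volume = 138.130 mm × 109.6 ha × 10 = 151390.5 m³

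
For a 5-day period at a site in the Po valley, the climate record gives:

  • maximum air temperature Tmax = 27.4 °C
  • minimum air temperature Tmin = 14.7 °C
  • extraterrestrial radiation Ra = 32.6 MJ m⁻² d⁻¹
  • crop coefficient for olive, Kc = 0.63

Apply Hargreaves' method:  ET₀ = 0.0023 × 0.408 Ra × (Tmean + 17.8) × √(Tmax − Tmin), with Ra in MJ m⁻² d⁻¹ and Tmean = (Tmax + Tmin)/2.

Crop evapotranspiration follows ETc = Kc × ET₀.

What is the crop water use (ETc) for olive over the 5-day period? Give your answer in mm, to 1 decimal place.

Tmean = (27.4 + 14.7)/2 = 21.05 °C
0.408 Ra = 0.408 × 32.6 = 13.3008 mm/d equivalent
ET₀ = 0.0023 × 13.3008 × (21.05 + 17.8) × √12.7 = 0.0023 × 13.3008 × 38.85 × 3.5637 = 4.2354 mm/d
ETc = Kc × ET₀ = 0.63 × 4.2354 = 2.6683 mm/d
Over 5 days: 2.6683 × 5 = 13.342 mm

13.3 mm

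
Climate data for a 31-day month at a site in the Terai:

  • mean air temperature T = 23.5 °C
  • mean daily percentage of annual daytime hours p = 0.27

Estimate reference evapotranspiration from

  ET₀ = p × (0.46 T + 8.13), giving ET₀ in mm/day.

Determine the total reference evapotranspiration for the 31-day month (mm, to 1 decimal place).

ET₀ = 0.27 × (0.46 × 23.5 + 8.13) = 0.27 × 18.940 = 5.1138 mm/d
Monthly total = 5.1138 × 31 = 158.528 mm

158.5 mm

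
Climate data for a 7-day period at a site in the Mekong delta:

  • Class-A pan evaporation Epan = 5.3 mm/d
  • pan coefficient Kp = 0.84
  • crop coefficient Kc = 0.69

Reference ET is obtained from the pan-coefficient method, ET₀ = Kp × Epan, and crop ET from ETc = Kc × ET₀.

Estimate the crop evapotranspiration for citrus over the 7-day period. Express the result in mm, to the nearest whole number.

22 mm

ET₀ = 0.84 × 5.3 = 4.4520 mm/d
ETc = Kc × ET₀ = 0.69 × 4.4520 = 3.0719 mm/d
Over 7 days: 3.0719 × 7 = 21.503 mm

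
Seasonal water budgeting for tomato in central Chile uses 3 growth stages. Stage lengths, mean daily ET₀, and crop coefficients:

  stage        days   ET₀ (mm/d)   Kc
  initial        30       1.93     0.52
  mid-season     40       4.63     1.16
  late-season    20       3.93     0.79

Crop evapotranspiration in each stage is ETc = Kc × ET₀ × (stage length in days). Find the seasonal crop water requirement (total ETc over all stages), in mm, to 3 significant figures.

307 mm

initial: 0.52 × 1.93 × 30 = 30.11 mm
mid-season: 1.16 × 4.63 × 40 = 214.83 mm
late-season: 0.79 × 3.93 × 20 = 62.09 mm
Seasonal total = 307.03 mm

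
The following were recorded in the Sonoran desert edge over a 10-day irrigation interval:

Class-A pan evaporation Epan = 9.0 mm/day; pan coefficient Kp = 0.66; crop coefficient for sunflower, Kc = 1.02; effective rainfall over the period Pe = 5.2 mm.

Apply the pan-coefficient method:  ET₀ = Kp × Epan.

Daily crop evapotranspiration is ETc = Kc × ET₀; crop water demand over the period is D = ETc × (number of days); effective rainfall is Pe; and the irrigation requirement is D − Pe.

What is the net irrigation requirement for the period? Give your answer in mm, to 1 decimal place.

ET₀ = 0.66 × 9.0 = 5.9400 mm/d
ETc = Kc × ET₀ = 1.02 × 5.9400 = 6.0588 mm/d
Crop demand D = ETc × 10 d = 6.0588 × 10 = 60.588 mm
D − Pe = 60.588 − 5.2 = 55.388 mm

55.4 mm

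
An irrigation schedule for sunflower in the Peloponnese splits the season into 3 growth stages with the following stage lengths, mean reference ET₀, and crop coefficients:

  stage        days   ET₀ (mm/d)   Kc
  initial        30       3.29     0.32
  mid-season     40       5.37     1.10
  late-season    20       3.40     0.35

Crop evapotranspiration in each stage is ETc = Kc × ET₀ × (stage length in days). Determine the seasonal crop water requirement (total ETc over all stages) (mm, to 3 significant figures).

292 mm

initial: 0.32 × 3.29 × 30 = 31.58 mm
mid-season: 1.10 × 5.37 × 40 = 236.28 mm
late-season: 0.35 × 3.40 × 20 = 23.80 mm
Seasonal total = 291.66 mm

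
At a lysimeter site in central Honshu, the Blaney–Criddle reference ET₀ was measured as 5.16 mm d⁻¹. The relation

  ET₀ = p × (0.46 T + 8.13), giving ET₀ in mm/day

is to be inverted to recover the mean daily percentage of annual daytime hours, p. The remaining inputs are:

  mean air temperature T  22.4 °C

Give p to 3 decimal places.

p = ET₀ / (0.46 T + 8.13) = 5.16 / (0.46 × 22.4 + 8.13) = 5.16 / 18.434 = 0.2799

0.280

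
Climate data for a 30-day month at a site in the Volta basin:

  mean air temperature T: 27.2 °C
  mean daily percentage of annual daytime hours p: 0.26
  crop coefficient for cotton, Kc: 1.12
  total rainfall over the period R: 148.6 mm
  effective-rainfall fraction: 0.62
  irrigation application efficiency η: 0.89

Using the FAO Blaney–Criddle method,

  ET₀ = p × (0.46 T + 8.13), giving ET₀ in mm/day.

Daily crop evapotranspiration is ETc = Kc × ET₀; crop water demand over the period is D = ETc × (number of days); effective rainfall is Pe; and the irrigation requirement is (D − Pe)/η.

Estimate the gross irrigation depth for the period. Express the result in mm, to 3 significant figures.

99.1 mm

ET₀ = 0.26 × (0.46 × 27.2 + 8.13) = 0.26 × 20.642 = 5.3669 mm/d
ETc = Kc × ET₀ = 1.12 × 5.3669 = 6.0109 mm/d
Crop demand D = ETc × 30 d = 6.0109 × 30 = 180.327 mm
Pe = 0.62 × 148.6 = 92.132 mm
D − Pe = 180.327 − 92.132 = 88.195 mm
Gross irrigation = 88.195 / 0.89 = 99.096 mm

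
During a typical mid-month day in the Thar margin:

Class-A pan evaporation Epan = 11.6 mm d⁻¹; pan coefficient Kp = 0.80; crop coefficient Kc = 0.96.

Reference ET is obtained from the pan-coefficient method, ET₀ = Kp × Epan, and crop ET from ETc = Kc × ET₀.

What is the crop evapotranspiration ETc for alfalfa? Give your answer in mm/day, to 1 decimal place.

ET₀ = 0.80 × 11.6 = 9.2800 mm/d
ETc = Kc × ET₀ = 0.96 × 9.2800 = 8.9088 mm/d

8.9 mm/day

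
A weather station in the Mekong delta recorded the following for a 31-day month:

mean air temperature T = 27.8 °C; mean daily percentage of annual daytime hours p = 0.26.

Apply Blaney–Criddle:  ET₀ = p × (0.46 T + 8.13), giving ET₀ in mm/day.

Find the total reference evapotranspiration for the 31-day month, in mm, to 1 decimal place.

168.6 mm

ET₀ = 0.26 × (0.46 × 27.8 + 8.13) = 0.26 × 20.918 = 5.4387 mm/d
Monthly total = 5.4387 × 31 = 168.600 mm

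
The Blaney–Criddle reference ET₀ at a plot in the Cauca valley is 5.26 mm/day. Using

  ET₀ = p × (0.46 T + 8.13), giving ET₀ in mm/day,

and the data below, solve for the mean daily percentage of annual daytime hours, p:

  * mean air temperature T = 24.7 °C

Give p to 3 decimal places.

p = ET₀ / (0.46 T + 8.13) = 5.26 / (0.46 × 24.7 + 8.13) = 5.26 / 19.492 = 0.2699

0.270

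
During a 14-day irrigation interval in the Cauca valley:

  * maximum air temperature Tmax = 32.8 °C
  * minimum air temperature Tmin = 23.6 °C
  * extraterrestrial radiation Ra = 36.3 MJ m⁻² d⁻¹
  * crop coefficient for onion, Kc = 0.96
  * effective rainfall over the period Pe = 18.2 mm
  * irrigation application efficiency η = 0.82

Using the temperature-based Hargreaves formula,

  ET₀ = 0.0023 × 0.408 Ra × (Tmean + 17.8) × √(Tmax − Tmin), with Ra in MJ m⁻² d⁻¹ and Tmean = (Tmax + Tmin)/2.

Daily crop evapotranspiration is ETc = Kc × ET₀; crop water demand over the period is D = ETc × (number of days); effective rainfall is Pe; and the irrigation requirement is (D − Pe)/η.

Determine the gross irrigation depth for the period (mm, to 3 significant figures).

55.7 mm

Tmean = (32.8 + 23.6)/2 = 28.20 °C
0.408 Ra = 0.408 × 36.3 = 14.8104 mm/d equivalent
ET₀ = 0.0023 × 14.8104 × (28.20 + 17.8) × √9.2 = 0.0023 × 14.8104 × 46.00 × 3.0332 = 4.7528 mm/d
ETc = Kc × ET₀ = 0.96 × 4.7528 = 4.5627 mm/d
Crop demand D = ETc × 14 d = 4.5627 × 14 = 63.878 mm
D − Pe = 63.878 − 18.2 = 45.678 mm
Gross irrigation = 45.678 / 0.82 = 55.705 mm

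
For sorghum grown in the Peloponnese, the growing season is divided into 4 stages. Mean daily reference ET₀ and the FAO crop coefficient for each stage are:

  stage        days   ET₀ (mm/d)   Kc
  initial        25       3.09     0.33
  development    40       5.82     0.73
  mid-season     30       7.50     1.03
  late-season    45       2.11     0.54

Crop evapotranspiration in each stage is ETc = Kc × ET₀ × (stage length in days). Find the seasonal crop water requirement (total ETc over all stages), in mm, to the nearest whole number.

478 mm

initial: 0.33 × 3.09 × 25 = 25.49 mm
development: 0.73 × 5.82 × 40 = 169.94 mm
mid-season: 1.03 × 7.50 × 30 = 231.75 mm
late-season: 0.54 × 2.11 × 45 = 51.27 mm
Seasonal total = 478.45 mm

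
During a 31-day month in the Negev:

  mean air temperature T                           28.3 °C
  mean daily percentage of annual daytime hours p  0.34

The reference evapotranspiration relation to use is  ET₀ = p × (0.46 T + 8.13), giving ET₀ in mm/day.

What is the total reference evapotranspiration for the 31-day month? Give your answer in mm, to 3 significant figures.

223 mm

ET₀ = 0.34 × (0.46 × 28.3 + 8.13) = 0.34 × 21.148 = 7.1903 mm/d
Monthly total = 7.1903 × 31 = 222.899 mm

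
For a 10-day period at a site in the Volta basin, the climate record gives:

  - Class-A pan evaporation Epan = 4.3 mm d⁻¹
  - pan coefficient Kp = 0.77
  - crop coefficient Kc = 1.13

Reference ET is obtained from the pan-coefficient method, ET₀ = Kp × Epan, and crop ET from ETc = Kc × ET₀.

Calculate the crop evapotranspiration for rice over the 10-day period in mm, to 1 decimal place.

37.4 mm

ET₀ = 0.77 × 4.3 = 3.3110 mm/d
ETc = Kc × ET₀ = 1.13 × 3.3110 = 3.7414 mm/d
Over 10 days: 3.7414 × 10 = 37.414 mm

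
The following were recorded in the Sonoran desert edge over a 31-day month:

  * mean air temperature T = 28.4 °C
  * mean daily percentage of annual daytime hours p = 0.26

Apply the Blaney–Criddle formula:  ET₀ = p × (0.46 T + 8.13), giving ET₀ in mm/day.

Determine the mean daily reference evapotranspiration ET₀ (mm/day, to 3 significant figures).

5.51 mm/day

ET₀ = 0.26 × (0.46 × 28.4 + 8.13) = 0.26 × 21.194 = 5.5104 mm/d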